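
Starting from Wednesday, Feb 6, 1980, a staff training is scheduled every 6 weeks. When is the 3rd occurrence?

The 3rd occurrence is 2 intervals after the first: 2 × 42 = 84 days after Feb 6, 1980.
Feb has 29 days — 23 days to the end of Feb leaves 61.
Mar has 31 days (30 left).
30 days into Apr → Apr 30, 1980.

Apr 30, 1980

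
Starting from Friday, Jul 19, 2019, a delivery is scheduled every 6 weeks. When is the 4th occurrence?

The 4th occurrence is 3 intervals after the first: 3 × 42 = 126 days after Jul 19, 2019.
Jul has 31 days — 12 days to the end of Jul leaves 114.
Aug has 31 days (83 left).
Sep has 30 days (53 left).
Oct has 31 days (22 left).
22 days into Nov → Nov 22, 2019.

Nov 22, 2019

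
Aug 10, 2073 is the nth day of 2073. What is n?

222

Days in months before Aug: 31 + 28 + 31 + 30 + 31 + 30 + 31 = 212.
Plus 10 days into Aug → day 222.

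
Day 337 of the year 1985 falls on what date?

3 December 1985

January has 31 days (337 − 31 = 306 remain).
February has 28 days (306 − 28 = 278 remain).
March has 31 days (278 − 31 = 247 remain).
April has 30 days (247 − 30 = 217 remain).
May has 31 days (217 − 31 = 186 remain).
June has 30 days (186 − 30 = 156 remain).
July has 31 days (156 − 31 = 125 remain).
August has 31 days (125 − 31 = 94 remain).
September has 30 days (94 − 30 = 64 remain).
October has 31 days (64 − 31 = 33 remain).
November has 30 days (33 − 30 = 3 remain).
3 into December → December 3.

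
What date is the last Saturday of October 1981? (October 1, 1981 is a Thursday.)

October 1981 begins on a Thursday, so the first Saturday is October 3 (2 days later).
October 1981 has 31 days. Adding weeks: 3, 10, 17, 24, 31 — the last one ≤ 31 is the 31st.

31 October 1981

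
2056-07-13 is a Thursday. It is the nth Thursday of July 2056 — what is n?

Day 13 falls in week ⌈13/7⌉ of the month.
Days 1–7 hold the 1st Thursday, 8–14 the 2nd, 15–21 the 3rd, 22–28 the 4th, 29–31 the 5th.
13 is in the range for the 2nd.

2nd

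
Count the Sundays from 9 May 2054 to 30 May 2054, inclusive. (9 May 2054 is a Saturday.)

9 May 2054 is a Saturday; the first Sunday on or after it is 10 May 2054 (1 day later).
From 10 May 2054 to 30 May 2054 is 30 − 10 = 20 days.
20 ÷ 7 = 2 full weeks with remainder 6, so 2 more Sundays after the first → 3.

3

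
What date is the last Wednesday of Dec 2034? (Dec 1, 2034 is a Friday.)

Dec 27, 2034

Dec 2034 begins on a Friday, so the first Wednesday is Dec 6 (5 days later).
Dec 2034 has 31 days. Adding weeks: 6, 13, 20, 27 — the last one ≤ 31 is the 27th.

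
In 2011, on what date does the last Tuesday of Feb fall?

Feb 22, 2011

The first Tuesday of Feb 2011 is Feb 1.
Feb 2011 has 28 days. Adding weeks: 1, 8, 15, 22 — the last one ≤ 28 is the 22nd.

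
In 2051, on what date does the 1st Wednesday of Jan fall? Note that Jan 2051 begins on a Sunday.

Jan 4, 2051

Jan 2051 begins on a Sunday, so the first Wednesday is Jan 4 (3 days later).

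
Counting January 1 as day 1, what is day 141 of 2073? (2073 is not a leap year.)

Jan has 31 days (141 − 31 = 110 remain).
Feb has 28 days (110 − 28 = 82 remain).
Mar has 31 days (82 − 31 = 51 remain).
Apr has 30 days (51 − 30 = 21 remain).
21 into May → May 21.

May 21, 2073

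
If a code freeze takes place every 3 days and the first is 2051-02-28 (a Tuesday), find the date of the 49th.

The 49th occurrence is 48 intervals after the first: 48 × 3 = 144 days after 2051-02-28.
February has 28 days — 0 days to the end of February leaves 144.
March has 31 days (113 left).
April has 30 days (83 left).
May has 31 days (52 left).
June has 30 days (22 left).
22 days into July → 2051-07-22.

2051-07-22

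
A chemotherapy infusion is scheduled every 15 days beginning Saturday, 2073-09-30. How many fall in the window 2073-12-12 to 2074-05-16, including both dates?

11

Occurrences land 15·i days after 2073-09-30 for i = 0, 1, 2, …
2073-12-12 is 73 days after the start; 73 ÷ 15 = 4 remainder 13; since the remainder is 13, round up to i = 5. First occurrence in the window: #6 on 2073-12-14 (5×15 = 75 days in).
2074-05-16 is 228 days after the start; 228 ÷ 15 = 15 remainder 3. Last occurrence in the window: #16 on 2074-05-13.
Occurrences #6 through #16: 11 in total.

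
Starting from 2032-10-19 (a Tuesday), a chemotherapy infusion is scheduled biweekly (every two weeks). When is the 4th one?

2032-11-30

The 4th occurrence is 3 intervals after the first: 3 × 14 = 42 days after 2032-10-19.
October has 31 days — 12 days to the end of October leaves 30.
30 days into November → 2032-11-30.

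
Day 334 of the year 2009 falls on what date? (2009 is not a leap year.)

30 November 2009

January has 31 days (334 − 31 = 303 remain).
February has 28 days (303 − 28 = 275 remain).
March has 31 days (275 − 31 = 244 remain).
April has 30 days (244 − 30 = 214 remain).
May has 31 days (214 − 31 = 183 remain).
June has 30 days (183 − 30 = 153 remain).
July has 31 days (153 − 31 = 122 remain).
August has 31 days (122 − 31 = 91 remain).
September has 30 days (91 − 30 = 61 remain).
October has 31 days (61 − 31 = 30 remain).
30 into November → November 30.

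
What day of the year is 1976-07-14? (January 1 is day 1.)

196

Days in months before July: 31 + 29 + 31 + 30 + 31 + 30 = 182.
Plus 14 days into July → day 196.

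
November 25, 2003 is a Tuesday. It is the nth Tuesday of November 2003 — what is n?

Day 25 falls in week ⌈25/7⌉ of the month.
Days 1–7 hold the 1st Tuesday, 8–14 the 2nd, 15–21 the 3rd, 22–28 the 4th, 29–31 the 5th.
25 is in the range for the 4th.

4th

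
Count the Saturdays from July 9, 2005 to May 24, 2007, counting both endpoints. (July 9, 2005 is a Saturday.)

July 9, 2005 is a Saturday; the first Saturday on or after it is July 9, 2005.
From July 9, 2005 to May 24, 2007: 175 + 365 + 144 = 684 days (rest of 2005, 2006, to May 24, 2007 in 2007).
684 ÷ 7 = 97 full weeks with remainder 5, so 97 more Saturdays after the first → 98.

98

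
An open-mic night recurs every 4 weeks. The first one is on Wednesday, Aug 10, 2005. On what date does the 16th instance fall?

The 16th occurrence is 15 intervals after the first: 15 × 28 = 420 days after Aug 10, 2005.
Aug has 31 days — 21 days to the end of Aug leaves 399.
Sep has 30 days (369 left).
Oct has 31 days (338 left).
Nov has 30 days (308 left).
Dec has 31 days (277 left).
Jan has 31 days (246 left).
Feb has 28 days (218 left).
Mar has 31 days (187 left).
Apr has 30 days (157 left).
May has 31 days (126 left).
Jun has 30 days (96 left).
Jul has 31 days (65 left).
Aug has 31 days (34 left).
Sep has 30 days (4 left).
4 days into Oct → Oct 4, 2006.

Oct 4, 2006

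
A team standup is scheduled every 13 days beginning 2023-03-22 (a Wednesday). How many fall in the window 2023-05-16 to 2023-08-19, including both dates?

7

Occurrences land 13·i days after 2023-03-22 for i = 0, 1, 2, …
2023-05-16 is 55 days after the start; 55 ÷ 13 = 4 remainder 3; since the remainder is 3, round up to i = 5. First occurrence in the window: #6 on 2023-05-26 (5×13 = 65 days in).
2023-08-19 is 150 days after the start; 150 ÷ 13 = 11 remainder 7. Last occurrence in the window: #12 on 2023-08-12.
Occurrences #6 through #12: 7 in total.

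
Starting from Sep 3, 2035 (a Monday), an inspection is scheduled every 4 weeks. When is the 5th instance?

The 5th occurrence is 4 intervals after the first: 4 × 28 = 112 days after Sep 3, 2035.
Sep has 30 days — 27 days to the end of Sep leaves 85.
Oct has 31 days (54 left).
Nov has 30 days (24 left).
24 days into Dec → Dec 24, 2035.

Dec 24, 2035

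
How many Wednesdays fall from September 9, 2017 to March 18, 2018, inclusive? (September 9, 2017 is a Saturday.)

September 9, 2017 is a Saturday; the first Wednesday on or after it is September 13, 2017 (4 days later).
From September 13, 2017 to March 18, 2018: 17 + 31 + 30 + 31 + 31 + 28 + 18 = 186 days (rest of September, October, November, December, January, February, March).
186 ÷ 7 = 26 full weeks with remainder 4, so 26 more Wednesdays after the first → 27.

27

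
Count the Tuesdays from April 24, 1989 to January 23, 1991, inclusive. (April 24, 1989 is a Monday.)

92

April 24, 1989 is a Monday; the first Tuesday on or after it is April 25, 1989 (1 day later).
From April 25, 1989 to January 23, 1991: 250 + 365 + 23 = 638 days (rest of 1989, 1990, to January 23, 1991 in 1991).
638 ÷ 7 = 91 full weeks with remainder 1, so 91 more Tuesdays after the first → 92.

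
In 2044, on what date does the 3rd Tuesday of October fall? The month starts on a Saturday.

2044-10-18

October 2044 begins on a Saturday, so the first Tuesday is October 4 (3 days later).
The 3rd Tuesday is 2 weeks later: 4 + 14 = 18.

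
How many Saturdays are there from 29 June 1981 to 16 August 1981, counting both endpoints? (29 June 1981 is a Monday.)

7

29 June 1981 is a Monday; the first Saturday on or after it is 4 July 1981 (5 days later).
From 4 July 1981 to 16 August 1981: 27 + 16 = 43 days (rest of July, August).
43 ÷ 7 = 6 full weeks with remainder 1, so 6 more Saturdays after the first → 7.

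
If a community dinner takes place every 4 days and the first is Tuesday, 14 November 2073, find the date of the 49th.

The 49th occurrence is 48 intervals after the first: 48 × 4 = 192 days after 14 November 2073.
November has 30 days — 16 days to the end of November leaves 176.
December has 31 days (145 left).
January has 31 days (114 left).
February has 28 days (86 left).
March has 31 days (55 left).
April has 30 days (25 left).
25 days into May → 25 May 2074.

25 May 2074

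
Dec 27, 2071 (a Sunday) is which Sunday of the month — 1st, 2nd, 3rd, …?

4th

Day 27 falls in week ⌈27/7⌉ of the month.
Days 1–7 hold the 1st Sunday, 8–14 the 2nd, 15–21 the 3rd, 22–28 the 4th, 29–31 the 5th.
27 is in the range for the 4th.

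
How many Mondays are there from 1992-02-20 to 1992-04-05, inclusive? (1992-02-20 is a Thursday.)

1992-02-20 is a Thursday; the first Monday on or after it is 1992-02-24 (4 days later).
From 1992-02-24 to 1992-04-05: 5 + 31 + 5 = 41 days (rest of February, March, April).
41 ÷ 7 = 5 full weeks with remainder 6, so 5 more Mondays after the first → 6.

6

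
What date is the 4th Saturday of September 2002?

The first Saturday of September 2002 is September 7.
The 4th Saturday is 3 weeks later: 7 + 21 = 28.

September 28, 2002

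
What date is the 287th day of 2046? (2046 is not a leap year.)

January has 31 days (287 − 31 = 256 remain).
February has 28 days (256 − 28 = 228 remain).
March has 31 days (228 − 31 = 197 remain).
April has 30 days (197 − 30 = 167 remain).
May has 31 days (167 − 31 = 136 remain).
June has 30 days (136 − 30 = 106 remain).
July has 31 days (106 − 31 = 75 remain).
August has 31 days (75 − 31 = 44 remain).
September has 30 days (44 − 30 = 14 remain).
14 into October → October 14.

October 14, 2046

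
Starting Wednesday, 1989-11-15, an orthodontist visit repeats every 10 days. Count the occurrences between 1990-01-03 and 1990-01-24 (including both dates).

Occurrences land 10·i days after 1989-11-15 for i = 0, 1, 2, …
1990-01-03 is 49 days after the start; 49 ÷ 10 = 4 remainder 9; since the remainder is 9, round up to i = 5. First occurrence in the window: #6 on 1990-01-04 (5×10 = 50 days in).
1990-01-24 is 70 days after the start; 70 ÷ 10 = 7 remainder 0. Last occurrence in the window: #8 on 1990-01-24.
Occurrences #6 through #8: 3 in total.

3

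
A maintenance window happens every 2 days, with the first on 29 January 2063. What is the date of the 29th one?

The 29th occurrence is 28 intervals after the first: 28 × 2 = 56 days after 29 January 2063.
January has 31 days — 2 days to the end of January leaves 54.
February has 28 days (26 left).
26 days into March → 26 March 2063.

26 March 2063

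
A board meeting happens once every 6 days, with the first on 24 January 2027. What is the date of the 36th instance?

The 36th occurrence is 35 intervals after the first: 35 × 6 = 210 days after 24 January 2027.
January has 31 days — 7 days to the end of January leaves 203.
February has 28 days (175 left).
March has 31 days (144 left).
April has 30 days (114 left).
May has 31 days (83 left).
June has 30 days (53 left).
July has 31 days (22 left).
22 days into August → 22 August 2027.

22 August 2027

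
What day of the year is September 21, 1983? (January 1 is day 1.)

Days in months before September: 31 + 28 + 31 + 30 + 31 + 30 + 31 + 31 = 243.
Plus 21 days into September → day 264.

264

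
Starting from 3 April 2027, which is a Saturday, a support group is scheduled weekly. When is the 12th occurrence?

19 June 2027

The 12th occurrence is 11 intervals after the first: 11 × 7 = 77 days after 3 April 2027.
April has 30 days — 27 days to the end of April leaves 50.
May has 31 days (19 left).
19 days into June → 19 June 2027.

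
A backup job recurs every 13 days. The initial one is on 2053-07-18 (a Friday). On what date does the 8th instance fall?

2053-10-17

The 8th occurrence is 7 intervals after the first: 7 × 13 = 91 days after 2053-07-18.
July has 31 days — 13 days to the end of July leaves 78.
August has 31 days (47 left).
September has 30 days (17 left).
17 days into October → 2053-10-17.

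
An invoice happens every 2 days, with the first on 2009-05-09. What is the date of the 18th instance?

The 18th occurrence is 17 intervals after the first: 17 × 2 = 34 days after 2009-05-09.
May has 31 days — 22 days to the end of May leaves 12.
12 days into June → 2009-06-12.

2009-06-12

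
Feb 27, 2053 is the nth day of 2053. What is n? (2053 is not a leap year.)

Days in months before Feb: 31 = 31.
Plus 27 days into Feb → day 58.

58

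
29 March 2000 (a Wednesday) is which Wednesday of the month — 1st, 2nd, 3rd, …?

Day 29 falls in week ⌈29/7⌉ of the month.
Days 1–7 hold the 1st Wednesday, 8–14 the 2nd, 15–21 the 3rd, 22–28 the 4th, 29–31 the 5th.
29 is in the range for the 5th.

5th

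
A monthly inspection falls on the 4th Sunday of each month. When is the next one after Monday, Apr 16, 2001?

Apr 22, 2001

Apr 2001 starts on a Sunday; its first Sunday is the 1st, so the 4th Sunday is the 22nd — Apr 22, 2001.
Apr 22, 2001 is after Apr 16, 2001, so that is the next one.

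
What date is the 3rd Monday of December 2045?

December 2045 begins on a Friday, so the first Monday is December 4 (3 days later).
The 3rd Monday is 2 weeks later: 4 + 14 = 18.

2045-12-18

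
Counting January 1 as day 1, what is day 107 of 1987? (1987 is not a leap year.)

1987-04-17

January has 31 days (107 − 31 = 76 remain).
February has 28 days (76 − 28 = 48 remain).
March has 31 days (48 − 31 = 17 remain).
17 into April → April 17.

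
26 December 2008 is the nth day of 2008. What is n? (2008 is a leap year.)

361

Days in months before December: 31 + 29 + 31 + 30 + 31 + 30 + 31 + 31 + 30 + 31 + 30 = 335.
Plus 26 days into December → day 361.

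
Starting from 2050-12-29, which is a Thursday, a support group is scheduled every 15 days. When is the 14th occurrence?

The 14th occurrence is 13 intervals after the first: 13 × 15 = 195 days after 2050-12-29.
December has 31 days — 2 days to the end of December leaves 193.
January has 31 days (162 left).
February has 28 days (134 left).
March has 31 days (103 left).
April has 30 days (73 left).
May has 31 days (42 left).
June has 30 days (12 left).
12 days into July → 2051-07-12.

2051-07-12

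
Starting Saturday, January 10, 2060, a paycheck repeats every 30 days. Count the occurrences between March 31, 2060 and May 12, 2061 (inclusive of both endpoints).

14

Occurrences land 30·i days after January 10, 2060 for i = 0, 1, 2, …
March 31, 2060 is 81 days after the start; 81 ÷ 30 = 2 remainder 21; since the remainder is 21, round up to i = 3. First occurrence in the window: #4 on April 9, 2060 (3×30 = 90 days in).
May 12, 2061 is 488 days after the start; 488 ÷ 30 = 16 remainder 8. Last occurrence in the window: #17 on May 4, 2061.
Occurrences #4 through #17: 14 in total.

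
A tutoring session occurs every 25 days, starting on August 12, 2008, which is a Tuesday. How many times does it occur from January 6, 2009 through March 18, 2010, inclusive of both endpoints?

Occurrences land 25·i days after August 12, 2008 for i = 0, 1, 2, …
January 6, 2009 is 147 days after the start; 147 ÷ 25 = 5 remainder 22; since the remainder is 22, round up to i = 6. First occurrence in the window: #7 on January 9, 2009 (6×25 = 150 days in).
March 18, 2010 is 583 days after the start; 583 ÷ 25 = 23 remainder 8. Last occurrence in the window: #24 on March 10, 2010.
Occurrences #7 through #24: 18 in total.

18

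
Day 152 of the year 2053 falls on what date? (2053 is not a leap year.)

1 June 2053

January has 31 days (152 − 31 = 121 remain).
February has 28 days (121 − 28 = 93 remain).
March has 31 days (93 − 31 = 62 remain).
April has 30 days (62 − 30 = 32 remain).
May has 31 days (32 − 31 = 1 remain).
1 into June → June 1.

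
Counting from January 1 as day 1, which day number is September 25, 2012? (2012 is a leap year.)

Days in months before September: 31 + 29 + 31 + 30 + 31 + 30 + 31 + 31 = 244.
Plus 25 days into September → day 269.

269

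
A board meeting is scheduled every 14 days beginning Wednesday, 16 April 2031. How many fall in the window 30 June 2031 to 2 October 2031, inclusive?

7

Occurrences land 14·i days after 16 April 2031 for i = 0, 1, 2, …
30 June 2031 is 75 days after the start; 75 ÷ 14 = 5 remainder 5; since the remainder is 5, round up to i = 6. First occurrence in the window: #7 on 9 July 2031 (6×14 = 84 days in).
2 October 2031 is 169 days after the start; 169 ÷ 14 = 12 remainder 1. Last occurrence in the window: #13 on 1 October 2031.
Occurrences #7 through #13: 7 in total.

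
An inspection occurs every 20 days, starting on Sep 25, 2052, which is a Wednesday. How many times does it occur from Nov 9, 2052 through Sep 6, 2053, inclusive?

Occurrences land 20·i days after Sep 25, 2052 for i = 0, 1, 2, …
Nov 9, 2052 is 45 days after the start; 45 ÷ 20 = 2 remainder 5; since the remainder is 5, round up to i = 3. First occurrence in the window: #4 on Nov 24, 2052 (3×20 = 60 days in).
Sep 6, 2053 is 346 days after the start; 346 ÷ 20 = 17 remainder 6. Last occurrence in the window: #18 on Aug 31, 2053.
Occurrences #4 through #18: 15 in total.

15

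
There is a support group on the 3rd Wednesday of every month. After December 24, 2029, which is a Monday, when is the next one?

December 2029 starts on a Saturday; its first Wednesday is the 5th, so the 3rd Wednesday is the 19th — December 19, 2029.
That is not after December 24, 2029, so look at January 2030.
January 2030 starts on a Tuesday; its first Wednesday is the 2nd, so the 3rd Wednesday is the 16th — January 16, 2030.

January 16, 2030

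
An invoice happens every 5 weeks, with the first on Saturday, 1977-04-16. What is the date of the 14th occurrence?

The 14th occurrence is 13 intervals after the first: 13 × 35 = 455 days after 1977-04-16.
April has 30 days — 14 days to the end of April leaves 441.
From end of April to end of 1977 is 245 days (196 left).
January has 31 days (165 left).
February has 28 days (137 left).
March has 31 days (106 left).
April has 30 days (76 left).
May has 31 days (45 left).
June has 30 days (15 left).
15 days into July → 1978-07-15.

1978-07-15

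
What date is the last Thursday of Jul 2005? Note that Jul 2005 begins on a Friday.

Jul 28, 2005

Jul 2005 begins on a Friday, so the first Thursday is Jul 7 (6 days later).
Jul 2005 has 31 days. Adding weeks: 7, 14, 21, 28 — the last one ≤ 31 is the 28th.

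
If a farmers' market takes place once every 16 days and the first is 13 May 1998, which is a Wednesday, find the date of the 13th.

The 13th occurrence is 12 intervals after the first: 12 × 16 = 192 days after 13 May 1998.
May has 31 days — 18 days to the end of May leaves 174.
June has 30 days (144 left).
July has 31 days (113 left).
August has 31 days (82 left).
September has 30 days (52 left).
October has 31 days (21 left).
21 days into November → 21 November 1998.

21 November 1998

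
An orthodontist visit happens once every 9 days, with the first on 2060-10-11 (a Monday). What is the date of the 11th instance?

The 11th occurrence is 10 intervals after the first: 10 × 9 = 90 days after 2060-10-11.
October has 31 days — 20 days to the end of October leaves 70.
November has 30 days (40 left).
December has 31 days (9 left).
9 days into January → 2061-01-09.

2061-01-09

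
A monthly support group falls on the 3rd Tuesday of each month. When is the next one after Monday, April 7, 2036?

April 15, 2036

April 2036 starts on a Tuesday; its first Tuesday is the 1st, so the 3rd Tuesday is the 15th — April 15, 2036.
April 15, 2036 is after April 7, 2036, so that is the next one.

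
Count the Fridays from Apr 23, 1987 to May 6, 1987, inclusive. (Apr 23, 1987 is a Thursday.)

2

Apr 23, 1987 is a Thursday; the first Friday on or after it is Apr 24, 1987 (1 day later).
From Apr 24, 1987 to May 6, 1987: 6 + 6 = 12 days (rest of Apr, May).
12 ÷ 7 = 1 full weeks with remainder 5, so 1 more Fridays after the first → 2.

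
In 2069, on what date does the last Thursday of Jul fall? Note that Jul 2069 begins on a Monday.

Jul 25, 2069

Jul 2069 begins on a Monday, so the first Thursday is Jul 4 (3 days later).
Jul 2069 has 31 days. Adding weeks: 4, 11, 18, 25 — the last one ≤ 31 is the 25th.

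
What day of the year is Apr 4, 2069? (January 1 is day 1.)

Days in months before Apr: 31 + 28 + 31 = 90.
Plus 4 days into Apr → day 94.

94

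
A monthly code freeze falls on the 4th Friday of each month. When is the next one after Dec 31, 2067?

Jan 27, 2068

Dec 2067 starts on a Thursday; its first Friday is the 2nd, so the 4th Friday is the 23rd — Dec 23, 2067.
That is not after Dec 31, 2067, so look at Jan 2068.
Jan 2068 starts on a Sunday; its first Friday is the 6th, so the 4th Friday is the 27th — Jan 27, 2068.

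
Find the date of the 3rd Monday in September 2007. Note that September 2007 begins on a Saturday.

September 2007 begins on a Saturday, so the first Monday is September 3 (2 days later).
The 3rd Monday is 2 weeks later: 3 + 14 = 17.

September 17, 2007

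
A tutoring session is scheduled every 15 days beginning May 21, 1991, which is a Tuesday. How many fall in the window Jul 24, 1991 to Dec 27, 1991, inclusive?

10

Occurrences land 15·i days after May 21, 1991 for i = 0, 1, 2, …
Jul 24, 1991 is 64 days after the start; 64 ÷ 15 = 4 remainder 4; since the remainder is 4, round up to i = 5. First occurrence in the window: #6 on Aug 4, 1991 (5×15 = 75 days in).
Dec 27, 1991 is 220 days after the start; 220 ÷ 15 = 14 remainder 10. Last occurrence in the window: #15 on Dec 17, 1991.
Occurrences #6 through #15: 10 in total.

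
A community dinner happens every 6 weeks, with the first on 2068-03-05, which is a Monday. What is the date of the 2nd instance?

The 2nd occurrence is 1 interval after the first: 1 × 42 = 42 days after 2068-03-05.
March has 31 days — 26 days to the end of March leaves 16.
16 days into April → 2068-04-16.

2068-04-16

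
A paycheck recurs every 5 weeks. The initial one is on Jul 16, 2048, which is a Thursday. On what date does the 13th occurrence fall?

The 13th occurrence is 12 intervals after the first: 12 × 35 = 420 days after Jul 16, 2048.
Jul has 31 days — 15 days to the end of Jul leaves 405.
From end of Jul to end of 2048 is 153 days (252 left).
Jan has 31 days (221 left).
Feb has 28 days (193 left).
Mar has 31 days (162 left).
Apr has 30 days (132 left).
May has 31 days (101 left).
Jun has 30 days (71 left).
Jul has 31 days (40 left).
Aug has 31 days (9 left).
9 days into Sep → Sep 9, 2049.

Sep 9, 2049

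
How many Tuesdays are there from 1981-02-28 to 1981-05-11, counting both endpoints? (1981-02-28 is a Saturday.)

1981-02-28 is a Saturday; the first Tuesday on or after it is 1981-03-03 (3 days later).
From 1981-03-03 to 1981-05-11: 28 + 30 + 11 = 69 days (rest of March, April, May).
69 ÷ 7 = 9 full weeks with remainder 6, so 9 more Tuesdays after the first → 10.

10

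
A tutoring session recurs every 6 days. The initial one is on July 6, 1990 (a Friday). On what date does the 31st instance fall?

The 31st occurrence is 30 intervals after the first: 30 × 6 = 180 days after July 6, 1990.
July has 31 days — 25 days to the end of July leaves 155.
August has 31 days (124 left).
September has 30 days (94 left).
October has 31 days (63 left).
November has 30 days (33 left).
December has 31 days (2 left).
2 days into January → January 2, 1991.

January 2, 1991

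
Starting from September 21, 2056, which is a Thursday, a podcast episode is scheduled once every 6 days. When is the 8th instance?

November 2, 2056

The 8th occurrence is 7 intervals after the first: 7 × 6 = 42 days after September 21, 2056.
September has 30 days — 9 days to the end of September leaves 33.
October has 31 days (2 left).
2 days into November → November 2, 2056.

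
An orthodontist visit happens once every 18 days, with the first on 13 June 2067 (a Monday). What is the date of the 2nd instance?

The 2nd occurrence is 1 interval after the first: 1 × 18 = 18 days after 13 June 2067.
June has 30 days — 17 days to the end of June leaves 1.
1 day into July → 1 July 2067.

1 July 2067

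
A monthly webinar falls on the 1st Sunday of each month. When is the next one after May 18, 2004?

May 2004 starts on a Saturday, so its 1st Sunday is May 2, 2004 (1 day in).
That is not after May 18, 2004, so look at Jun 2004.
Jun 2004 starts on a Tuesday, so its 1st Sunday is Jun 6, 2004 (5 days in).

Jun 6, 2004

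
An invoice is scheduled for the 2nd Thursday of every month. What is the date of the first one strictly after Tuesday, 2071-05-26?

2071-06-11

May 2071 starts on a Friday; its first Thursday is the 7th, so the 2nd Thursday is the 14th — 2071-05-14.
That is not after 2071-05-26, so look at June 2071.
June 2071 starts on a Monday; its first Thursday is the 4th, so the 2nd Thursday is the 11th — 2071-06-11.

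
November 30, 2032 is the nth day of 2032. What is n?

335

Days in months before November: 31 + 29 + 31 + 30 + 31 + 30 + 31 + 31 + 30 + 31 = 305.
Plus 30 days into November → day 335.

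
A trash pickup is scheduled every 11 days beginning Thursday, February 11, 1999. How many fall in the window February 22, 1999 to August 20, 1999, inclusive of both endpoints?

17

Occurrences land 11·i days after February 11, 1999 for i = 0, 1, 2, …
February 22, 1999 is 11 days after the start; 11 ÷ 11 = 1 remainder 0. First occurrence in the window: #2 on February 22, 1999 (1×11 = 11 days in).
August 20, 1999 is 190 days after the start; 190 ÷ 11 = 17 remainder 3. Last occurrence in the window: #18 on August 17, 1999.
Occurrences #2 through #18: 17 in total.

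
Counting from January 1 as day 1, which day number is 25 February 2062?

Days in months before February: 31 = 31.
Plus 25 days into February → day 56.

56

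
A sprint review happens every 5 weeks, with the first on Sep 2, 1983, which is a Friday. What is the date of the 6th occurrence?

Feb 24, 1984

The 6th occurrence is 5 intervals after the first: 5 × 35 = 175 days after Sep 2, 1983.
Sep has 30 days — 28 days to the end of Sep leaves 147.
Oct has 31 days (116 left).
Nov has 30 days (86 left).
Dec has 31 days (55 left).
Jan has 31 days (24 left).
24 days into Feb → Feb 24, 1984.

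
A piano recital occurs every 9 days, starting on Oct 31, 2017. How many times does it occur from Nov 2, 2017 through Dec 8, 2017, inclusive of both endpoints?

Occurrences land 9·i days after Oct 31, 2017 for i = 0, 1, 2, …
Nov 2, 2017 is 2 days after the start; 2 ÷ 9 = 0 remainder 2; since the remainder is 2, round up to i = 1. First occurrence in the window: #2 on Nov 9, 2017 (1×9 = 9 days in).
Dec 8, 2017 is 38 days after the start; 38 ÷ 9 = 4 remainder 2. Last occurrence in the window: #5 on Dec 6, 2017.
Occurrences #2 through #5: 4 in total.

4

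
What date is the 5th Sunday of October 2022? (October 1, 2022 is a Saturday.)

2022-10-30

October 2022 begins on a Saturday, so the first Sunday is October 2 (1 day later).
The 5th Sunday is 4 weeks later: 2 + 28 = 30.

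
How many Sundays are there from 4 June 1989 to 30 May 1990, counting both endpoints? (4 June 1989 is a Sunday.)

52

4 June 1989 is a Sunday; the first Sunday on or after it is 4 June 1989.
From 4 June 1989 to 30 May 1990: 210 + 150 = 360 days (rest of 1989, to 30 May 1990 in 1990).
360 ÷ 7 = 51 full weeks with remainder 3, so 51 more Sundays after the first → 52.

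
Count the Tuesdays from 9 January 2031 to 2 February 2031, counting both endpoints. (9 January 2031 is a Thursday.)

9 January 2031 is a Thursday; the first Tuesday on or after it is 14 January 2031 (5 days later).
From 14 January 2031 to 2 February 2031: 17 + 2 = 19 days (rest of January, February).
19 ÷ 7 = 2 full weeks with remainder 5, so 2 more Tuesdays after the first → 3.

3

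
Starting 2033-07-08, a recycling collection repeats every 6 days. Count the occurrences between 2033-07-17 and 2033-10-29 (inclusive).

Occurrences land 6·i days after 2033-07-08 for i = 0, 1, 2, …
2033-07-17 is 9 days after the start; 9 ÷ 6 = 1 remainder 3; since the remainder is 3, round up to i = 2. First occurrence in the window: #3 on 2033-07-20 (2×6 = 12 days in).
2033-10-29 is 113 days after the start; 113 ÷ 6 = 18 remainder 5. Last occurrence in the window: #19 on 2033-10-24.
Occurrences #3 through #19: 17 in total.

17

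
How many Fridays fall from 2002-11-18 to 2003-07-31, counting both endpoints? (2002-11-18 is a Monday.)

2002-11-18 is a Monday; the first Friday on or after it is 2002-11-22 (4 days later).
From 2002-11-22 to 2003-07-31: 8 + 31 + 31 + 28 + 31 + 30 + 31 + 30 + 31 = 251 days (rest of November, December, January, February, March, April, May, June, July).
251 ÷ 7 = 35 full weeks with remainder 6, so 35 more Fridays after the first → 36.

36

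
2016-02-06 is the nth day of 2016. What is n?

Days in months before February: 31 = 31.
Plus 6 days into February → day 37.

37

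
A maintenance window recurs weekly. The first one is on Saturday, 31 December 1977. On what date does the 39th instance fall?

The 39th occurrence is 38 intervals after the first: 38 × 7 = 266 days after 31 December 1977.
December has 31 days — 0 days to the end of December leaves 266.
January has 31 days (235 left).
February has 28 days (207 left).
March has 31 days (176 left).
April has 30 days (146 left).
May has 31 days (115 left).
June has 30 days (85 left).
July has 31 days (54 left).
August has 31 days (23 left).
23 days into September → 23 September 1978.

23 September 1978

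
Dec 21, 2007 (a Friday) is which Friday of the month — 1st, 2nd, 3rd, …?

Day 21 falls in week ⌈21/7⌉ of the month.
Days 1–7 hold the 1st Friday, 8–14 the 2nd, 15–21 the 3rd, 22–28 the 4th, 29–31 the 5th.
21 is in the range for the 3rd.

3rd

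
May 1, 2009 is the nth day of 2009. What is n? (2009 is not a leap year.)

Days in months before May: 31 + 28 + 31 + 30 = 120.
Plus 1 day into May → day 121.

121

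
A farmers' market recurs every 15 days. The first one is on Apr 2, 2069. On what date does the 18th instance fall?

The 18th occurrence is 17 intervals after the first: 17 × 15 = 255 days after Apr 2, 2069.
Apr has 30 days — 28 days to the end of Apr leaves 227.
May has 31 days (196 left).
Jun has 30 days (166 left).
Jul has 31 days (135 left).
Aug has 31 days (104 left).
Sep has 30 days (74 left).
Oct has 31 days (43 left).
Nov has 30 days (13 left).
13 days into Dec → Dec 13, 2069.

Dec 13, 2069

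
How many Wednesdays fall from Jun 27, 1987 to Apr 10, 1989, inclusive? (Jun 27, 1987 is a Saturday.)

Jun 27, 1987 is a Saturday; the first Wednesday on or after it is Jul 1, 1987 (4 days later).
From Jul 1, 1987 to Apr 10, 1989: 183 + 366 + 100 = 649 days (rest of 1987, 1988, to Apr 10, 1989 in 1989).
649 ÷ 7 = 92 full weeks with remainder 5, so 92 more Wednesdays after the first → 93.

93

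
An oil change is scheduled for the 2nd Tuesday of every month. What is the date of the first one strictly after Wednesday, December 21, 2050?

December 2050 starts on a Thursday; its first Tuesday is the 6th, so the 2nd Tuesday is the 13th — December 13, 2050.
That is not after December 21, 2050, so look at January 2051.
January 2051 starts on a Sunday; its first Tuesday is the 3rd, so the 2nd Tuesday is the 10th — January 10, 2051.

January 10, 2051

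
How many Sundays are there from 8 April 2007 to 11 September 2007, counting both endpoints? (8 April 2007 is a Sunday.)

23

8 April 2007 is a Sunday; the first Sunday on or after it is 8 April 2007.
From 8 April 2007 to 11 September 2007: 22 + 31 + 30 + 31 + 31 + 11 = 156 days (rest of April, May, June, July, August, September).
156 ÷ 7 = 22 full weeks with remainder 2, so 22 more Sundays after the first → 23.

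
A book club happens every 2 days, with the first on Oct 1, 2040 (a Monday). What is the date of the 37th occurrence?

Dec 12, 2040

The 37th occurrence is 36 intervals after the first: 36 × 2 = 72 days after Oct 1, 2040.
Oct has 31 days — 30 days to the end of Oct leaves 42.
Nov has 30 days (12 left).
12 days into Dec → Dec 12, 2040.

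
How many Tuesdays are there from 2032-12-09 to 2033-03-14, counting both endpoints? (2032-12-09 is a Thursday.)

13

2032-12-09 is a Thursday; the first Tuesday on or after it is 2032-12-14 (5 days later).
From 2032-12-14 to 2033-03-14: 17 + 31 + 28 + 14 = 90 days (rest of December, January, February, March).
90 ÷ 7 = 12 full weeks with remainder 6, so 12 more Tuesdays after the first → 13.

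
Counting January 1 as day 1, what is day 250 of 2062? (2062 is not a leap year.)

Sep 7, 2062

Jan has 31 days (250 − 31 = 219 remain).
Feb has 28 days (219 − 28 = 191 remain).
Mar has 31 days (191 − 31 = 160 remain).
Apr has 30 days (160 − 30 = 130 remain).
May has 31 days (130 − 31 = 99 remain).
Jun has 30 days (99 − 30 = 69 remain).
Jul has 31 days (69 − 31 = 38 remain).
Aug has 31 days (38 − 31 = 7 remain).
7 into Sep → Sep 7.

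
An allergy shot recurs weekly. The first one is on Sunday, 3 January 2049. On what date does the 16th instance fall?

The 16th occurrence is 15 intervals after the first: 15 × 7 = 105 days after 3 January 2049.
January has 31 days — 28 days to the end of January leaves 77.
February has 28 days (49 left).
March has 31 days (18 left).
18 days into April → 18 April 2049.

18 April 2049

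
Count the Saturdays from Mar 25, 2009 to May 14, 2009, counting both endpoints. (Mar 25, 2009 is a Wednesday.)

Mar 25, 2009 is a Wednesday; the first Saturday on or after it is Mar 28, 2009 (3 days later).
From Mar 28, 2009 to May 14, 2009: 3 + 30 + 14 = 47 days (rest of Mar, Apr, May).
47 ÷ 7 = 6 full weeks with remainder 5, so 6 more Saturdays after the first → 7.

7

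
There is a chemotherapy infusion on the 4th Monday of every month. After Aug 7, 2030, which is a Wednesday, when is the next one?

Aug 26, 2030

Aug 2030 starts on a Thursday; its first Monday is the 5th, so the 4th Monday is the 26th — Aug 26, 2030.
Aug 26, 2030 is after Aug 7, 2030, so that is the next one.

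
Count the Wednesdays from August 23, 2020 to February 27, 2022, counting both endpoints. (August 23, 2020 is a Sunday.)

79

August 23, 2020 is a Sunday; the first Wednesday on or after it is August 26, 2020 (3 days later).
From August 26, 2020 to February 27, 2022: 127 + 365 + 58 = 550 days (rest of 2020, 2021, to February 27, 2022 in 2022).
550 ÷ 7 = 78 full weeks with remainder 4, so 78 more Wednesdays after the first → 79.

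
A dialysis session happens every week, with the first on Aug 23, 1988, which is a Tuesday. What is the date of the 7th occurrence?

Oct 4, 1988

The 7th occurrence is 6 intervals after the first: 6 × 7 = 42 days after Aug 23, 1988.
Aug has 31 days — 8 days to the end of Aug leaves 34.
Sep has 30 days (4 left).
4 days into Oct → Oct 4, 1988.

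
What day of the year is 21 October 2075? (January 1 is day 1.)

Days in months before October: 31 + 28 + 31 + 30 + 31 + 30 + 31 + 31 + 30 = 273.
Plus 21 days into October → day 294.

294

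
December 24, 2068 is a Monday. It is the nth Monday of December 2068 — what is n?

4th

Day 24 falls in week ⌈24/7⌉ of the month.
Days 1–7 hold the 1st Monday, 8–14 the 2nd, 15–21 the 3rd, 22–28 the 4th, 29–31 the 5th.
24 is in the range for the 4th.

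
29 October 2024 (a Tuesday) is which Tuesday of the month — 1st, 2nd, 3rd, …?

Day 29 falls in week ⌈29/7⌉ of the month.
Days 1–7 hold the 1st Tuesday, 8–14 the 2nd, 15–21 the 3rd, 22–28 the 4th, 29–31 the 5th.
29 is in the range for the 5th.

5th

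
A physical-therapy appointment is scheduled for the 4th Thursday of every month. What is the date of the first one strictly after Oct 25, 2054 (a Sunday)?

Oct 2054 starts on a Thursday; its first Thursday is the 1st, so the 4th Thursday is the 22nd — Oct 22, 2054.
That is not after Oct 25, 2054, so look at Nov 2054.
Nov 2054 starts on a Sunday; its first Thursday is the 5th, so the 4th Thursday is the 26th — Nov 26, 2054.

Nov 26, 2054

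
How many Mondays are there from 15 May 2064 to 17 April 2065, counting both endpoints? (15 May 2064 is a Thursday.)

15 May 2064 is a Thursday; the first Monday on or after it is 19 May 2064 (4 days later).
From 19 May 2064 to 17 April 2065: 226 + 107 = 333 days (rest of 2064, to 17 April 2065 in 2065).
333 ÷ 7 = 47 full weeks with remainder 4, so 47 more Mondays after the first → 48.

48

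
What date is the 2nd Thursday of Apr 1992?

The first Thursday of Apr 1992 is Apr 2.
The 2nd Thursday is 1 weeks later: 2 + 7 = 9.

Apr 9, 1992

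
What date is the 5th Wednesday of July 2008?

July 30, 2008

July 2008 begins on a Tuesday, so the first Wednesday is July 2 (1 day later).
The 5th Wednesday is 4 weeks later: 2 + 28 = 30.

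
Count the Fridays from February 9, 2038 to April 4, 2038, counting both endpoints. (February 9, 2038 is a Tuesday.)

February 9, 2038 is a Tuesday; the first Friday on or after it is February 12, 2038 (3 days later).
From February 12, 2038 to April 4, 2038: 16 + 31 + 4 = 51 days (rest of February, March, April).
51 ÷ 7 = 7 full weeks with remainder 2, so 7 more Fridays after the first → 8.

8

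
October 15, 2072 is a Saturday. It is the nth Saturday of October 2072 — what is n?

Day 15 falls in week ⌈15/7⌉ of the month.
Days 1–7 hold the 1st Saturday, 8–14 the 2nd, 15–21 the 3rd, 22–28 the 4th, 29–31 the 5th.
15 is in the range for the 3rd.

3rd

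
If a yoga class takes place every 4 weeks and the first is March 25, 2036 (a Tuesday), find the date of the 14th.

March 24, 2037

The 14th occurrence is 13 intervals after the first: 13 × 28 = 364 days after March 25, 2036.
March has 31 days — 6 days to the end of March leaves 358.
April has 30 days (328 left).
May has 31 days (297 left).
June has 30 days (267 left).
July has 31 days (236 left).
August has 31 days (205 left).
September has 30 days (175 left).
October has 31 days (144 left).
November has 30 days (114 left).
December has 31 days (83 left).
January has 31 days (52 left).
February has 28 days (24 left).
24 days into March → March 24, 2037.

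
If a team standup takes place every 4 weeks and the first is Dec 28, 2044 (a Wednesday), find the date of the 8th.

The 8th occurrence is 7 intervals after the first: 7 × 28 = 196 days after Dec 28, 2044.
Dec has 31 days — 3 days to the end of Dec leaves 193.
Jan has 31 days (162 left).
Feb has 28 days (134 left).
Mar has 31 days (103 left).
Apr has 30 days (73 left).
May has 31 days (42 left).
Jun has 30 days (12 left).
12 days into Jul → Jul 12, 2045.

Jul 12, 2045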